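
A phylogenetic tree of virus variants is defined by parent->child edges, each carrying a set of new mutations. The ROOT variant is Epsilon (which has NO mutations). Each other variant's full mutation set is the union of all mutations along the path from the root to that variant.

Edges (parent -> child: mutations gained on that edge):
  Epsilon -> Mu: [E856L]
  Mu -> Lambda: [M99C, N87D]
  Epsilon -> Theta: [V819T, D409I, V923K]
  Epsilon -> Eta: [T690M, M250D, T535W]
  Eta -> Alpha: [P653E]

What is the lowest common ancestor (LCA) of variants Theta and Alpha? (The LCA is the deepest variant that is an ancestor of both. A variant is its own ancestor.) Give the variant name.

Answer: Epsilon

Derivation:
Path from root to Theta: Epsilon -> Theta
  ancestors of Theta: {Epsilon, Theta}
Path from root to Alpha: Epsilon -> Eta -> Alpha
  ancestors of Alpha: {Epsilon, Eta, Alpha}
Common ancestors: {Epsilon}
Walk up from Alpha: Alpha (not in ancestors of Theta), Eta (not in ancestors of Theta), Epsilon (in ancestors of Theta)
Deepest common ancestor (LCA) = Epsilon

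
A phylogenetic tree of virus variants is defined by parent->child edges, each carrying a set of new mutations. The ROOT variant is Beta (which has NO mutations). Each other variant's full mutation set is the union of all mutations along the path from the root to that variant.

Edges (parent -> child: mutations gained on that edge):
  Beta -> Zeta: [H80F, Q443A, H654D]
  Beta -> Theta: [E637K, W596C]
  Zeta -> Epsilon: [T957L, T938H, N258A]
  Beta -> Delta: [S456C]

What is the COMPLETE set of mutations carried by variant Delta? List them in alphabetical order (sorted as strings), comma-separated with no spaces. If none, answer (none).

At Beta: gained [] -> total []
At Delta: gained ['S456C'] -> total ['S456C']

Answer: S456C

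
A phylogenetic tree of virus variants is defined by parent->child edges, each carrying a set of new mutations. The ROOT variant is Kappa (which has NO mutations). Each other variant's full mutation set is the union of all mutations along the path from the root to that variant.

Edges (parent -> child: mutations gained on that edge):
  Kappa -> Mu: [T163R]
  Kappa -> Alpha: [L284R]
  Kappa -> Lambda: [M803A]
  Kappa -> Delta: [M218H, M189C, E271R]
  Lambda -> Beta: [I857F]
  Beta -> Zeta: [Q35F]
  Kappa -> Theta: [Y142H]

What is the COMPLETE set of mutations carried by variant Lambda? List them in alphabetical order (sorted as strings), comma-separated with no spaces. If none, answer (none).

At Kappa: gained [] -> total []
At Lambda: gained ['M803A'] -> total ['M803A']

Answer: M803A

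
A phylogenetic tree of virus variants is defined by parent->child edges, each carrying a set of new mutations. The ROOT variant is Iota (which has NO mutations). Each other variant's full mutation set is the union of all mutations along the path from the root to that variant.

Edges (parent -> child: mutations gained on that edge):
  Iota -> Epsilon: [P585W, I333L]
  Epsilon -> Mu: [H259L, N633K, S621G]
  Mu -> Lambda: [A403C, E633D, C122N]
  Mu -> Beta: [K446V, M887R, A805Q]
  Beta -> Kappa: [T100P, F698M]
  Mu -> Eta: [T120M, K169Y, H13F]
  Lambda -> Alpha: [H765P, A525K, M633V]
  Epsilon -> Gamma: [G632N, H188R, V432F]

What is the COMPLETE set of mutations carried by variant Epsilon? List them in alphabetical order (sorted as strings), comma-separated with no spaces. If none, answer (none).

Answer: I333L,P585W

Derivation:
At Iota: gained [] -> total []
At Epsilon: gained ['P585W', 'I333L'] -> total ['I333L', 'P585W']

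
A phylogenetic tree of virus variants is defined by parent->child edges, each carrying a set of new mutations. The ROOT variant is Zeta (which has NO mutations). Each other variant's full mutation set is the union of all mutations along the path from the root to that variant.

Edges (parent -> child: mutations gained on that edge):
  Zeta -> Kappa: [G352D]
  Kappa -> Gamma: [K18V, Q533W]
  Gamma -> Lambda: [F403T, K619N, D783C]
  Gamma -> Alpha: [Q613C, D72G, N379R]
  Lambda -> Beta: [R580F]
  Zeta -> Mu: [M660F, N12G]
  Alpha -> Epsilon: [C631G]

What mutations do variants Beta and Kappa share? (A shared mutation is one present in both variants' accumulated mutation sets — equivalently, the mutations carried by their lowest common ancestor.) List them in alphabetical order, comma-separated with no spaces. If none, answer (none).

Answer: G352D

Derivation:
Accumulating mutations along path to Beta:
  At Zeta: gained [] -> total []
  At Kappa: gained ['G352D'] -> total ['G352D']
  At Gamma: gained ['K18V', 'Q533W'] -> total ['G352D', 'K18V', 'Q533W']
  At Lambda: gained ['F403T', 'K619N', 'D783C'] -> total ['D783C', 'F403T', 'G352D', 'K18V', 'K619N', 'Q533W']
  At Beta: gained ['R580F'] -> total ['D783C', 'F403T', 'G352D', 'K18V', 'K619N', 'Q533W', 'R580F']
Mutations(Beta) = ['D783C', 'F403T', 'G352D', 'K18V', 'K619N', 'Q533W', 'R580F']
Accumulating mutations along path to Kappa:
  At Zeta: gained [] -> total []
  At Kappa: gained ['G352D'] -> total ['G352D']
Mutations(Kappa) = ['G352D']
Intersection: ['D783C', 'F403T', 'G352D', 'K18V', 'K619N', 'Q533W', 'R580F'] ∩ ['G352D'] = ['G352D']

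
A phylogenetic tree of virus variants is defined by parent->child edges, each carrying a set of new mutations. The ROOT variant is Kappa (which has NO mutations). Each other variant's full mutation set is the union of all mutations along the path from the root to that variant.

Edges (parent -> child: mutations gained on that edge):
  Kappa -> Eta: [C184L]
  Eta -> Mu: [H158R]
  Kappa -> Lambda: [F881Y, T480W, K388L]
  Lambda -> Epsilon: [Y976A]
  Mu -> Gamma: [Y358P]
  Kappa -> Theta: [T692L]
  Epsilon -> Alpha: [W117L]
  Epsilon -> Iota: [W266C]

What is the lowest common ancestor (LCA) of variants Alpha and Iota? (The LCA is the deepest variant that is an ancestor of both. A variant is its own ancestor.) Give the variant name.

Path from root to Alpha: Kappa -> Lambda -> Epsilon -> Alpha
  ancestors of Alpha: {Kappa, Lambda, Epsilon, Alpha}
Path from root to Iota: Kappa -> Lambda -> Epsilon -> Iota
  ancestors of Iota: {Kappa, Lambda, Epsilon, Iota}
Common ancestors: {Kappa, Lambda, Epsilon}
Walk up from Iota: Iota (not in ancestors of Alpha), Epsilon (in ancestors of Alpha), Lambda (in ancestors of Alpha), Kappa (in ancestors of Alpha)
Deepest common ancestor (LCA) = Epsilon

Answer: Epsilon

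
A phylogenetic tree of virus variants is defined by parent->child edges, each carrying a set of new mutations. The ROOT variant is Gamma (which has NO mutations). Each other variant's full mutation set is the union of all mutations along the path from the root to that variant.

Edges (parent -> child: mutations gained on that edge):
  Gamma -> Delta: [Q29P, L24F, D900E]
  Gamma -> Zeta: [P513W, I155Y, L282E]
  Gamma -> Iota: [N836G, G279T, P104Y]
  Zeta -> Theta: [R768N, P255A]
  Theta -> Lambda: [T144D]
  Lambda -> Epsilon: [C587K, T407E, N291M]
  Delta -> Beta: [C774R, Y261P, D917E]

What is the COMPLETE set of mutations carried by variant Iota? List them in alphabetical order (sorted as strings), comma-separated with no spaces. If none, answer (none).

Answer: G279T,N836G,P104Y

Derivation:
At Gamma: gained [] -> total []
At Iota: gained ['N836G', 'G279T', 'P104Y'] -> total ['G279T', 'N836G', 'P104Y']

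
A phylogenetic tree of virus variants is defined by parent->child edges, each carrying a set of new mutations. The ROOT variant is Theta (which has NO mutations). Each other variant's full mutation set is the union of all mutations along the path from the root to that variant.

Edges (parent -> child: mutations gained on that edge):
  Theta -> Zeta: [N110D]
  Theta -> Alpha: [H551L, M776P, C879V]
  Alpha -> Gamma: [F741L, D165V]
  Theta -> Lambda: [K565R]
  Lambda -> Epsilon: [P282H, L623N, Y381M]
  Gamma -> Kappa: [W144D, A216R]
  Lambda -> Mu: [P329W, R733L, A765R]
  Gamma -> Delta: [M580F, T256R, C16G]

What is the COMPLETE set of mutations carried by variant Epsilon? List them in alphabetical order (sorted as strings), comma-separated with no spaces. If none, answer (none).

Answer: K565R,L623N,P282H,Y381M

Derivation:
At Theta: gained [] -> total []
At Lambda: gained ['K565R'] -> total ['K565R']
At Epsilon: gained ['P282H', 'L623N', 'Y381M'] -> total ['K565R', 'L623N', 'P282H', 'Y381M']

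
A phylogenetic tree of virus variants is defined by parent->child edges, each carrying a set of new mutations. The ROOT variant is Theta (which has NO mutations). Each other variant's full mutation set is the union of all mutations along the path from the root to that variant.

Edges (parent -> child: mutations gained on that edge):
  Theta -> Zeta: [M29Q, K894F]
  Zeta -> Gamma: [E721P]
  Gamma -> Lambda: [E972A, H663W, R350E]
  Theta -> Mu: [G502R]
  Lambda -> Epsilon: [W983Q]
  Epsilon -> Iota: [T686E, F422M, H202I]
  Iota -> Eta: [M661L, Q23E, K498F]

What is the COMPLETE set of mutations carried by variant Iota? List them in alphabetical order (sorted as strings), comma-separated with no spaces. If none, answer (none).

At Theta: gained [] -> total []
At Zeta: gained ['M29Q', 'K894F'] -> total ['K894F', 'M29Q']
At Gamma: gained ['E721P'] -> total ['E721P', 'K894F', 'M29Q']
At Lambda: gained ['E972A', 'H663W', 'R350E'] -> total ['E721P', 'E972A', 'H663W', 'K894F', 'M29Q', 'R350E']
At Epsilon: gained ['W983Q'] -> total ['E721P', 'E972A', 'H663W', 'K894F', 'M29Q', 'R350E', 'W983Q']
At Iota: gained ['T686E', 'F422M', 'H202I'] -> total ['E721P', 'E972A', 'F422M', 'H202I', 'H663W', 'K894F', 'M29Q', 'R350E', 'T686E', 'W983Q']

Answer: E721P,E972A,F422M,H202I,H663W,K894F,M29Q,R350E,T686E,W983Q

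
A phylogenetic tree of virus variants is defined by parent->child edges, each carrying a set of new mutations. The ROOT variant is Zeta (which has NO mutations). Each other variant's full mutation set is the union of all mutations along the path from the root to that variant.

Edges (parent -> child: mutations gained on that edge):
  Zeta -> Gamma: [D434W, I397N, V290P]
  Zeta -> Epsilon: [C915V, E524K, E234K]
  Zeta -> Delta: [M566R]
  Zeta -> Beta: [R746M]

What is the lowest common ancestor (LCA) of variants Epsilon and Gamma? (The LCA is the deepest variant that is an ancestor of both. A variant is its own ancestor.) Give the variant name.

Path from root to Epsilon: Zeta -> Epsilon
  ancestors of Epsilon: {Zeta, Epsilon}
Path from root to Gamma: Zeta -> Gamma
  ancestors of Gamma: {Zeta, Gamma}
Common ancestors: {Zeta}
Walk up from Gamma: Gamma (not in ancestors of Epsilon), Zeta (in ancestors of Epsilon)
Deepest common ancestor (LCA) = Zeta

Answer: Zeta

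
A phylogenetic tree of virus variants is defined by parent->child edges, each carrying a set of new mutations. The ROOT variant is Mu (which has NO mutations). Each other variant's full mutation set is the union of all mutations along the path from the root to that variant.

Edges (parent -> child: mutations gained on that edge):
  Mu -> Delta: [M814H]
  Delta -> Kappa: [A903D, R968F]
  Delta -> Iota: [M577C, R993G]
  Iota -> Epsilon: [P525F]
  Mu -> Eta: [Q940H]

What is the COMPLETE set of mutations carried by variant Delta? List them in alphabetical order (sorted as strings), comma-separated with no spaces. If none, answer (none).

At Mu: gained [] -> total []
At Delta: gained ['M814H'] -> total ['M814H']

Answer: M814H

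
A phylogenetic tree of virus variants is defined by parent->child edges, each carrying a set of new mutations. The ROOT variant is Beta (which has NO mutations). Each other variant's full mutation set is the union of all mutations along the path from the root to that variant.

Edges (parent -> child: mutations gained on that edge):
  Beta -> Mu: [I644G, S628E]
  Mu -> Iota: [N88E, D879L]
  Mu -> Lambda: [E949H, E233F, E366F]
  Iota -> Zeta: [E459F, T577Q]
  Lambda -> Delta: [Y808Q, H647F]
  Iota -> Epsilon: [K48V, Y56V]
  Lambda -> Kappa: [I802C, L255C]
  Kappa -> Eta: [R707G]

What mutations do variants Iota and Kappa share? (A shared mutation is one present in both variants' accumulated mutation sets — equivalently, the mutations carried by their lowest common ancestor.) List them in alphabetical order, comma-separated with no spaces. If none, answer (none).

Accumulating mutations along path to Iota:
  At Beta: gained [] -> total []
  At Mu: gained ['I644G', 'S628E'] -> total ['I644G', 'S628E']
  At Iota: gained ['N88E', 'D879L'] -> total ['D879L', 'I644G', 'N88E', 'S628E']
Mutations(Iota) = ['D879L', 'I644G', 'N88E', 'S628E']
Accumulating mutations along path to Kappa:
  At Beta: gained [] -> total []
  At Mu: gained ['I644G', 'S628E'] -> total ['I644G', 'S628E']
  At Lambda: gained ['E949H', 'E233F', 'E366F'] -> total ['E233F', 'E366F', 'E949H', 'I644G', 'S628E']
  At Kappa: gained ['I802C', 'L255C'] -> total ['E233F', 'E366F', 'E949H', 'I644G', 'I802C', 'L255C', 'S628E']
Mutations(Kappa) = ['E233F', 'E366F', 'E949H', 'I644G', 'I802C', 'L255C', 'S628E']
Intersection: ['D879L', 'I644G', 'N88E', 'S628E'] ∩ ['E233F', 'E366F', 'E949H', 'I644G', 'I802C', 'L255C', 'S628E'] = ['I644G', 'S628E']

Answer: I644G,S628E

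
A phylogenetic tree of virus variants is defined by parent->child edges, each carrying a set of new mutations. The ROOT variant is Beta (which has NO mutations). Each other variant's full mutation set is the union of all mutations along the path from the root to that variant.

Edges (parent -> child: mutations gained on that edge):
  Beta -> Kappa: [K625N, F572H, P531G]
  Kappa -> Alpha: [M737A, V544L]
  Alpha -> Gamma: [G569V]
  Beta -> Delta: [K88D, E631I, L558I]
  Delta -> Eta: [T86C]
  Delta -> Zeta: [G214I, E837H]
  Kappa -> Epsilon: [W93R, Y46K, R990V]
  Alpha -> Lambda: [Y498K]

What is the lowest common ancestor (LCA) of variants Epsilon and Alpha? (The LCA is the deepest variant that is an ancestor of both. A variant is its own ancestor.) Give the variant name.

Path from root to Epsilon: Beta -> Kappa -> Epsilon
  ancestors of Epsilon: {Beta, Kappa, Epsilon}
Path from root to Alpha: Beta -> Kappa -> Alpha
  ancestors of Alpha: {Beta, Kappa, Alpha}
Common ancestors: {Beta, Kappa}
Walk up from Alpha: Alpha (not in ancestors of Epsilon), Kappa (in ancestors of Epsilon), Beta (in ancestors of Epsilon)
Deepest common ancestor (LCA) = Kappa

Answer: Kappa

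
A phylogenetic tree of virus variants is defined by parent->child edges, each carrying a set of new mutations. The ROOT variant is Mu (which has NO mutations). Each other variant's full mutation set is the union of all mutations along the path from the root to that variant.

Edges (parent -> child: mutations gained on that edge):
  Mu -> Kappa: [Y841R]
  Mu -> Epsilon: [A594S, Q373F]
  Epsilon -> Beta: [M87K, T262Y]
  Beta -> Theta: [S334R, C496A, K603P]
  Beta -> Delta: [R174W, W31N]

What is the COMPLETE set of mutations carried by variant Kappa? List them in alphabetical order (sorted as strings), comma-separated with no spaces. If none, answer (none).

Answer: Y841R

Derivation:
At Mu: gained [] -> total []
At Kappa: gained ['Y841R'] -> total ['Y841R']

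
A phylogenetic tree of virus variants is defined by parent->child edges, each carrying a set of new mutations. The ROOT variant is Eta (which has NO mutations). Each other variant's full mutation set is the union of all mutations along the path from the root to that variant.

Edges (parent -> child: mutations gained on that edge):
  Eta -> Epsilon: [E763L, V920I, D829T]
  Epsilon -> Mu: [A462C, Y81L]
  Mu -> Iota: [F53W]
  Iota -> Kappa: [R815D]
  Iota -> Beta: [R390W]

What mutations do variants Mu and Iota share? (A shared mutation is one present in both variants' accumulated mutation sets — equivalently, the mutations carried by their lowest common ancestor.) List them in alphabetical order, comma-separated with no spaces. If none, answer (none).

Answer: A462C,D829T,E763L,V920I,Y81L

Derivation:
Accumulating mutations along path to Mu:
  At Eta: gained [] -> total []
  At Epsilon: gained ['E763L', 'V920I', 'D829T'] -> total ['D829T', 'E763L', 'V920I']
  At Mu: gained ['A462C', 'Y81L'] -> total ['A462C', 'D829T', 'E763L', 'V920I', 'Y81L']
Mutations(Mu) = ['A462C', 'D829T', 'E763L', 'V920I', 'Y81L']
Accumulating mutations along path to Iota:
  At Eta: gained [] -> total []
  At Epsilon: gained ['E763L', 'V920I', 'D829T'] -> total ['D829T', 'E763L', 'V920I']
  At Mu: gained ['A462C', 'Y81L'] -> total ['A462C', 'D829T', 'E763L', 'V920I', 'Y81L']
  At Iota: gained ['F53W'] -> total ['A462C', 'D829T', 'E763L', 'F53W', 'V920I', 'Y81L']
Mutations(Iota) = ['A462C', 'D829T', 'E763L', 'F53W', 'V920I', 'Y81L']
Intersection: ['A462C', 'D829T', 'E763L', 'V920I', 'Y81L'] ∩ ['A462C', 'D829T', 'E763L', 'F53W', 'V920I', 'Y81L'] = ['A462C', 'D829T', 'E763L', 'V920I', 'Y81L']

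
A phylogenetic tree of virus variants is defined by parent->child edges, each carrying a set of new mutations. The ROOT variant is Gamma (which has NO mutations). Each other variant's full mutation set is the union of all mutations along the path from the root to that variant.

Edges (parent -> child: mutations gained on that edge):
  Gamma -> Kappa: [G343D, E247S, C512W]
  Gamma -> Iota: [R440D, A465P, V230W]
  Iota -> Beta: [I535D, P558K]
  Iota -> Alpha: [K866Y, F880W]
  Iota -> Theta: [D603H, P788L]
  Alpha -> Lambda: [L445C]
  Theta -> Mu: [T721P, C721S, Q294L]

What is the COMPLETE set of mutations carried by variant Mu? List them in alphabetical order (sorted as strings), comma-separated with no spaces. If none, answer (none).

At Gamma: gained [] -> total []
At Iota: gained ['R440D', 'A465P', 'V230W'] -> total ['A465P', 'R440D', 'V230W']
At Theta: gained ['D603H', 'P788L'] -> total ['A465P', 'D603H', 'P788L', 'R440D', 'V230W']
At Mu: gained ['T721P', 'C721S', 'Q294L'] -> total ['A465P', 'C721S', 'D603H', 'P788L', 'Q294L', 'R440D', 'T721P', 'V230W']

Answer: A465P,C721S,D603H,P788L,Q294L,R440D,T721P,V230W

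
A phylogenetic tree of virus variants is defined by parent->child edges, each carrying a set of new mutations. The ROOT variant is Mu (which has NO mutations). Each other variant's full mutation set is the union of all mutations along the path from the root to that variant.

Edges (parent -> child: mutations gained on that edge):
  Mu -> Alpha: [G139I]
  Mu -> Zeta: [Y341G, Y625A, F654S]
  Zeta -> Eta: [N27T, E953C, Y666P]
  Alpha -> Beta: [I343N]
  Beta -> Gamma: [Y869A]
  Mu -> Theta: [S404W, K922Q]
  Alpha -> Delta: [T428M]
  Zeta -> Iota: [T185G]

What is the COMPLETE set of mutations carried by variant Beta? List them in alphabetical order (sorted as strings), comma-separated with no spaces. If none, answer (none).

Answer: G139I,I343N

Derivation:
At Mu: gained [] -> total []
At Alpha: gained ['G139I'] -> total ['G139I']
At Beta: gained ['I343N'] -> total ['G139I', 'I343N']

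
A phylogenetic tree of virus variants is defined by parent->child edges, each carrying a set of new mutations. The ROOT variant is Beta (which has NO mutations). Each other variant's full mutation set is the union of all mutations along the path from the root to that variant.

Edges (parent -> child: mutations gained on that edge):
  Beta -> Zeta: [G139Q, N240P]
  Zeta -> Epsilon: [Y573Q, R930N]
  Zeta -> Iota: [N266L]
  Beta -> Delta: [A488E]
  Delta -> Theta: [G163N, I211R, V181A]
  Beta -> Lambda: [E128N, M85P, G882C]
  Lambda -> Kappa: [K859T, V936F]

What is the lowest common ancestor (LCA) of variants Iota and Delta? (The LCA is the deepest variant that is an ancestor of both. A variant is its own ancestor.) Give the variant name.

Answer: Beta

Derivation:
Path from root to Iota: Beta -> Zeta -> Iota
  ancestors of Iota: {Beta, Zeta, Iota}
Path from root to Delta: Beta -> Delta
  ancestors of Delta: {Beta, Delta}
Common ancestors: {Beta}
Walk up from Delta: Delta (not in ancestors of Iota), Beta (in ancestors of Iota)
Deepest common ancestor (LCA) = Beta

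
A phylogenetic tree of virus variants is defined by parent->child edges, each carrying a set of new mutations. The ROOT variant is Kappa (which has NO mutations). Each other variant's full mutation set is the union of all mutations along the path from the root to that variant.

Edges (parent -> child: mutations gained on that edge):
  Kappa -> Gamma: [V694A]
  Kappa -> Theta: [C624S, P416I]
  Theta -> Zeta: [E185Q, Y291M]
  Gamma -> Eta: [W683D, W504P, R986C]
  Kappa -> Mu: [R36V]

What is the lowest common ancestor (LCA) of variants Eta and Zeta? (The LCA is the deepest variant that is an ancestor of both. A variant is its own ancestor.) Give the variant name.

Path from root to Eta: Kappa -> Gamma -> Eta
  ancestors of Eta: {Kappa, Gamma, Eta}
Path from root to Zeta: Kappa -> Theta -> Zeta
  ancestors of Zeta: {Kappa, Theta, Zeta}
Common ancestors: {Kappa}
Walk up from Zeta: Zeta (not in ancestors of Eta), Theta (not in ancestors of Eta), Kappa (in ancestors of Eta)
Deepest common ancestor (LCA) = Kappa

Answer: Kappa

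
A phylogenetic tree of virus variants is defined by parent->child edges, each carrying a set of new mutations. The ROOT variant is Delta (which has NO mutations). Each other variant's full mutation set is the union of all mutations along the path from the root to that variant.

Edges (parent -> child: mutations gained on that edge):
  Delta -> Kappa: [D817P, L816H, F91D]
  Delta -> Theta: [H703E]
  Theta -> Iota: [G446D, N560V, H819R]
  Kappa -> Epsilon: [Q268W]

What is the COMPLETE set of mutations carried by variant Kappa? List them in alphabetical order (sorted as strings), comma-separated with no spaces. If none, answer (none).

At Delta: gained [] -> total []
At Kappa: gained ['D817P', 'L816H', 'F91D'] -> total ['D817P', 'F91D', 'L816H']

Answer: D817P,F91D,L816H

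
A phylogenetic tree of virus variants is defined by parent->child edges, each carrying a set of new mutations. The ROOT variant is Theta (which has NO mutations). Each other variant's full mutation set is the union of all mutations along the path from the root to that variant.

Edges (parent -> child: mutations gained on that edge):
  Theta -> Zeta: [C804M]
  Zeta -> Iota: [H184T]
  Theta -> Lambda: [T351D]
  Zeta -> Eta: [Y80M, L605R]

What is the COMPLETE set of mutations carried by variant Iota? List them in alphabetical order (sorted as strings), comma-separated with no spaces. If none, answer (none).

Answer: C804M,H184T

Derivation:
At Theta: gained [] -> total []
At Zeta: gained ['C804M'] -> total ['C804M']
At Iota: gained ['H184T'] -> total ['C804M', 'H184T']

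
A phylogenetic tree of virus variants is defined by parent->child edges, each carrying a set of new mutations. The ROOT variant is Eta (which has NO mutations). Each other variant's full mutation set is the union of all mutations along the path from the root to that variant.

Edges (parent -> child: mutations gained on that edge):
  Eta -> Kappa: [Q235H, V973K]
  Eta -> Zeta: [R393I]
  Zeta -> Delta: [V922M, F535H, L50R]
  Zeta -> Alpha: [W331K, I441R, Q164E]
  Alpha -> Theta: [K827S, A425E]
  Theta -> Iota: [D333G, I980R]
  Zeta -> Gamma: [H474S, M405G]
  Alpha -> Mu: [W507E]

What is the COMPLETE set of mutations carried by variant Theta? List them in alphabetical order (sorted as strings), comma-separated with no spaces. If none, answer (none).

At Eta: gained [] -> total []
At Zeta: gained ['R393I'] -> total ['R393I']
At Alpha: gained ['W331K', 'I441R', 'Q164E'] -> total ['I441R', 'Q164E', 'R393I', 'W331K']
At Theta: gained ['K827S', 'A425E'] -> total ['A425E', 'I441R', 'K827S', 'Q164E', 'R393I', 'W331K']

Answer: A425E,I441R,K827S,Q164E,R393I,W331K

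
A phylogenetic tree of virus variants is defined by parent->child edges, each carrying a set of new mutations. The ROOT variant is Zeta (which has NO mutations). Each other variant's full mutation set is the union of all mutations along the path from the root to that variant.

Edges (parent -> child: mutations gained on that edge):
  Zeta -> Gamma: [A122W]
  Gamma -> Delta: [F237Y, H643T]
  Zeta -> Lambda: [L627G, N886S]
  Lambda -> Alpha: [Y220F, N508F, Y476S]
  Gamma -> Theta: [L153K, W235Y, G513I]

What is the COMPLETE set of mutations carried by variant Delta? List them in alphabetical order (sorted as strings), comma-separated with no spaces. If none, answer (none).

At Zeta: gained [] -> total []
At Gamma: gained ['A122W'] -> total ['A122W']
At Delta: gained ['F237Y', 'H643T'] -> total ['A122W', 'F237Y', 'H643T']

Answer: A122W,F237Y,H643T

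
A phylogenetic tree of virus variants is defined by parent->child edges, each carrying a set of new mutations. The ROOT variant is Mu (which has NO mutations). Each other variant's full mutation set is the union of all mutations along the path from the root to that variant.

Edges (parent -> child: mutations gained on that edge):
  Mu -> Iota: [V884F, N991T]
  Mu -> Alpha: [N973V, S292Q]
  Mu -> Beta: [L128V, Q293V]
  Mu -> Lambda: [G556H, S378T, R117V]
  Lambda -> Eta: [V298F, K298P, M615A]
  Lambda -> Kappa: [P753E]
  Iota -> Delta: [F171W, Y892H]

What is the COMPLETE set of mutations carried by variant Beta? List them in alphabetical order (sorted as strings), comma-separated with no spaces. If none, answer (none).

Answer: L128V,Q293V

Derivation:
At Mu: gained [] -> total []
At Beta: gained ['L128V', 'Q293V'] -> total ['L128V', 'Q293V']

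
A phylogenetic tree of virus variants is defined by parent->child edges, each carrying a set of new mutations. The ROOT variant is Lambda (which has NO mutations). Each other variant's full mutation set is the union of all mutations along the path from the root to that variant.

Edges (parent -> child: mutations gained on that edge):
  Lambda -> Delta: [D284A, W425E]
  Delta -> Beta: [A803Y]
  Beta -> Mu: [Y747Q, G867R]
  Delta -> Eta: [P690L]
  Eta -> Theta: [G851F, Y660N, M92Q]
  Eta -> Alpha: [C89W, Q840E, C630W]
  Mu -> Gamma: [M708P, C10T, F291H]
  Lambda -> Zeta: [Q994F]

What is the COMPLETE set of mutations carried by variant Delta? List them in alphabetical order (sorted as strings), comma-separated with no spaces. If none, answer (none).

At Lambda: gained [] -> total []
At Delta: gained ['D284A', 'W425E'] -> total ['D284A', 'W425E']

Answer: D284A,W425E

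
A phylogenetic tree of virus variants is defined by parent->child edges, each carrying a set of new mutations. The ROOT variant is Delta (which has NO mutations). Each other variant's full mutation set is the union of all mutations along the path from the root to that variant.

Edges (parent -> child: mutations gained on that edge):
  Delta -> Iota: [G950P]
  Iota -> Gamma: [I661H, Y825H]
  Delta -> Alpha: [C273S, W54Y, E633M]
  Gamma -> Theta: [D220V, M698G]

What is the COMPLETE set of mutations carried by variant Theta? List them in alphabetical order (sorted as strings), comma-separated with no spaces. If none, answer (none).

Answer: D220V,G950P,I661H,M698G,Y825H

Derivation:
At Delta: gained [] -> total []
At Iota: gained ['G950P'] -> total ['G950P']
At Gamma: gained ['I661H', 'Y825H'] -> total ['G950P', 'I661H', 'Y825H']
At Theta: gained ['D220V', 'M698G'] -> total ['D220V', 'G950P', 'I661H', 'M698G', 'Y825H']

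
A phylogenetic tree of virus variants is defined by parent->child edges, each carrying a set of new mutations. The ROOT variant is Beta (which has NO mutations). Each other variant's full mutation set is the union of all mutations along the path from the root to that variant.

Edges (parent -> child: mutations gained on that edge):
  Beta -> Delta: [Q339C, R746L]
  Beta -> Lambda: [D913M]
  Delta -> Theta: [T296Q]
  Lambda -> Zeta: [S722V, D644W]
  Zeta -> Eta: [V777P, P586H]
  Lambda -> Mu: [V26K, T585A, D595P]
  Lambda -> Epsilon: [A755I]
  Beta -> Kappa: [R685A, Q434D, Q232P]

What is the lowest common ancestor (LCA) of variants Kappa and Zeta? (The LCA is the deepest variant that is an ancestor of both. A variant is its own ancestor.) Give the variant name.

Path from root to Kappa: Beta -> Kappa
  ancestors of Kappa: {Beta, Kappa}
Path from root to Zeta: Beta -> Lambda -> Zeta
  ancestors of Zeta: {Beta, Lambda, Zeta}
Common ancestors: {Beta}
Walk up from Zeta: Zeta (not in ancestors of Kappa), Lambda (not in ancestors of Kappa), Beta (in ancestors of Kappa)
Deepest common ancestor (LCA) = Beta

Answer: Beta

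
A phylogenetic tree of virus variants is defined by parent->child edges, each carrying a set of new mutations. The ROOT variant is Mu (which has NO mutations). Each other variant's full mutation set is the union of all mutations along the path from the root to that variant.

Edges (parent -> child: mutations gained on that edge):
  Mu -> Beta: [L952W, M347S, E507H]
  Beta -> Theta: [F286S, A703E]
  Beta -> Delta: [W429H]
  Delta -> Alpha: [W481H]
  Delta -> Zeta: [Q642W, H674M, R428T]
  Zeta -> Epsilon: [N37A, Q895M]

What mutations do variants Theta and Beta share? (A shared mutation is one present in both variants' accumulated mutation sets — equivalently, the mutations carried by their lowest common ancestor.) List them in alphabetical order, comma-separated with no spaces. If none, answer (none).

Answer: E507H,L952W,M347S

Derivation:
Accumulating mutations along path to Theta:
  At Mu: gained [] -> total []
  At Beta: gained ['L952W', 'M347S', 'E507H'] -> total ['E507H', 'L952W', 'M347S']
  At Theta: gained ['F286S', 'A703E'] -> total ['A703E', 'E507H', 'F286S', 'L952W', 'M347S']
Mutations(Theta) = ['A703E', 'E507H', 'F286S', 'L952W', 'M347S']
Accumulating mutations along path to Beta:
  At Mu: gained [] -> total []
  At Beta: gained ['L952W', 'M347S', 'E507H'] -> total ['E507H', 'L952W', 'M347S']
Mutations(Beta) = ['E507H', 'L952W', 'M347S']
Intersection: ['A703E', 'E507H', 'F286S', 'L952W', 'M347S'] ∩ ['E507H', 'L952W', 'M347S'] = ['E507H', 'L952W', 'M347S']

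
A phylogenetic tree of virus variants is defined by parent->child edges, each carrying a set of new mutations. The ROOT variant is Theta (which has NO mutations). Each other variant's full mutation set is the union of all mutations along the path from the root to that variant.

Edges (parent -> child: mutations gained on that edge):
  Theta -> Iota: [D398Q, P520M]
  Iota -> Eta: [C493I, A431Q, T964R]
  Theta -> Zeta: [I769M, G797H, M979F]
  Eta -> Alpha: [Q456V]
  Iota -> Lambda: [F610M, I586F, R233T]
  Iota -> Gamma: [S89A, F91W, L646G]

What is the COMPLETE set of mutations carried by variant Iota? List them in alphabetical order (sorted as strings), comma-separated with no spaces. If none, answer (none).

At Theta: gained [] -> total []
At Iota: gained ['D398Q', 'P520M'] -> total ['D398Q', 'P520M']

Answer: D398Q,P520M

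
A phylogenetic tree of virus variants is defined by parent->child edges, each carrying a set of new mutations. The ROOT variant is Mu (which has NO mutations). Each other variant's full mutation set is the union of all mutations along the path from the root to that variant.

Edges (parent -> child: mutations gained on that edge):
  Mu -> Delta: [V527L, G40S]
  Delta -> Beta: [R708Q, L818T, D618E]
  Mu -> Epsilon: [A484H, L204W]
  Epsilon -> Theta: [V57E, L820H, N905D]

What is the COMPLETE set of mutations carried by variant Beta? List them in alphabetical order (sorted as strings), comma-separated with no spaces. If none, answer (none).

Answer: D618E,G40S,L818T,R708Q,V527L

Derivation:
At Mu: gained [] -> total []
At Delta: gained ['V527L', 'G40S'] -> total ['G40S', 'V527L']
At Beta: gained ['R708Q', 'L818T', 'D618E'] -> total ['D618E', 'G40S', 'L818T', 'R708Q', 'V527L']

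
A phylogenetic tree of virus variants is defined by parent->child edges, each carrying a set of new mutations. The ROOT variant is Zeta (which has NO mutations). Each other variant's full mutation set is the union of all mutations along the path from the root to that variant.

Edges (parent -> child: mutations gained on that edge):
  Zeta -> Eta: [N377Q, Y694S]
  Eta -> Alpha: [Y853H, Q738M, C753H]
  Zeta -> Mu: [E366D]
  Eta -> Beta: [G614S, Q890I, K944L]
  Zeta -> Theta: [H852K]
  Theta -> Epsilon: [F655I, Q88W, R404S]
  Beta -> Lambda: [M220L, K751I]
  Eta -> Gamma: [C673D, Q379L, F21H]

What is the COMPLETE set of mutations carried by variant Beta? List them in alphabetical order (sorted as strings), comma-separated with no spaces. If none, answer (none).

At Zeta: gained [] -> total []
At Eta: gained ['N377Q', 'Y694S'] -> total ['N377Q', 'Y694S']
At Beta: gained ['G614S', 'Q890I', 'K944L'] -> total ['G614S', 'K944L', 'N377Q', 'Q890I', 'Y694S']

Answer: G614S,K944L,N377Q,Q890I,Y694S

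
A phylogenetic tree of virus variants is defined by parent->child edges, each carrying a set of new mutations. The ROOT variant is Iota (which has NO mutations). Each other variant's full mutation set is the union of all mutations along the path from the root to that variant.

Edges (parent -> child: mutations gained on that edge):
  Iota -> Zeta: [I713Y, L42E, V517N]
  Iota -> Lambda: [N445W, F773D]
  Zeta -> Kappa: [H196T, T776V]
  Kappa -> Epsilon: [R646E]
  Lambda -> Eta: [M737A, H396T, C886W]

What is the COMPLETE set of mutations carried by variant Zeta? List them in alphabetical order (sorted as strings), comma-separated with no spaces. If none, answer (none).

Answer: I713Y,L42E,V517N

Derivation:
At Iota: gained [] -> total []
At Zeta: gained ['I713Y', 'L42E', 'V517N'] -> total ['I713Y', 'L42E', 'V517N']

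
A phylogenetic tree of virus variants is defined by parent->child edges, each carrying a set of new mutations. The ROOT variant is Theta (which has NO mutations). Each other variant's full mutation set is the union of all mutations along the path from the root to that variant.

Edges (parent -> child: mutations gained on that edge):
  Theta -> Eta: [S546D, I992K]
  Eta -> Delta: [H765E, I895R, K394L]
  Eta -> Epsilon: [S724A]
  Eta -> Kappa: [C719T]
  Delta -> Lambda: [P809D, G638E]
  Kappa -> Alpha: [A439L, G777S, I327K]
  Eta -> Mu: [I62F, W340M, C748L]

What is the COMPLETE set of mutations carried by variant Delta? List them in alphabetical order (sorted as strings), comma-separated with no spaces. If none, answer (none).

At Theta: gained [] -> total []
At Eta: gained ['S546D', 'I992K'] -> total ['I992K', 'S546D']
At Delta: gained ['H765E', 'I895R', 'K394L'] -> total ['H765E', 'I895R', 'I992K', 'K394L', 'S546D']

Answer: H765E,I895R,I992K,K394L,S546D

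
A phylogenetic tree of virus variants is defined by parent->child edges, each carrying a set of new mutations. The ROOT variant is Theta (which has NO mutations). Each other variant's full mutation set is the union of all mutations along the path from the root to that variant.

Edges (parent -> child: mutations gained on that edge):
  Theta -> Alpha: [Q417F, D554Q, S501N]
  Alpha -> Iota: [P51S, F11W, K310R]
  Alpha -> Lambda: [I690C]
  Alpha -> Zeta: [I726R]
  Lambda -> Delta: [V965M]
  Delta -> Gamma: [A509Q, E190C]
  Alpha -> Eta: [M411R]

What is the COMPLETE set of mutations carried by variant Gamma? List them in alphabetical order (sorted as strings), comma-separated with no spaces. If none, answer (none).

Answer: A509Q,D554Q,E190C,I690C,Q417F,S501N,V965M

Derivation:
At Theta: gained [] -> total []
At Alpha: gained ['Q417F', 'D554Q', 'S501N'] -> total ['D554Q', 'Q417F', 'S501N']
At Lambda: gained ['I690C'] -> total ['D554Q', 'I690C', 'Q417F', 'S501N']
At Delta: gained ['V965M'] -> total ['D554Q', 'I690C', 'Q417F', 'S501N', 'V965M']
At Gamma: gained ['A509Q', 'E190C'] -> total ['A509Q', 'D554Q', 'E190C', 'I690C', 'Q417F', 'S501N', 'V965M']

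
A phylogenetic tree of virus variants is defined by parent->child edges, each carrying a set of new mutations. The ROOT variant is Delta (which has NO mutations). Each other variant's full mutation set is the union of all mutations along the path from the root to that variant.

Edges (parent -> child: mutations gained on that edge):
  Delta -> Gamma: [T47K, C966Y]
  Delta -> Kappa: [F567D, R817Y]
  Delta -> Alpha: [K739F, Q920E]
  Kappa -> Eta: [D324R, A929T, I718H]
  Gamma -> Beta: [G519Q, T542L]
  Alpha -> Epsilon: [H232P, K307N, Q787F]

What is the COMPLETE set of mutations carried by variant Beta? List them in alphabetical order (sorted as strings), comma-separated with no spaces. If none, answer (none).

At Delta: gained [] -> total []
At Gamma: gained ['T47K', 'C966Y'] -> total ['C966Y', 'T47K']
At Beta: gained ['G519Q', 'T542L'] -> total ['C966Y', 'G519Q', 'T47K', 'T542L']

Answer: C966Y,G519Q,T47K,T542L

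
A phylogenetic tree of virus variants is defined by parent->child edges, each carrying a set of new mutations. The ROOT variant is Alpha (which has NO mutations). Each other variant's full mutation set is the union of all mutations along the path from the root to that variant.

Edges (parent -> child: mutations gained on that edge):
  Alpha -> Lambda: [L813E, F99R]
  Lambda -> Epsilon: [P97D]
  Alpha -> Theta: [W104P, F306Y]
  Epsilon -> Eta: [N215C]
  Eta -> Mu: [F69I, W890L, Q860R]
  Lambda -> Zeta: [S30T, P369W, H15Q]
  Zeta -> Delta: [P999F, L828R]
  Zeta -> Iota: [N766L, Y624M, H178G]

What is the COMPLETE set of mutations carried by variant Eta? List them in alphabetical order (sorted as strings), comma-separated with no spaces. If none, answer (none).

At Alpha: gained [] -> total []
At Lambda: gained ['L813E', 'F99R'] -> total ['F99R', 'L813E']
At Epsilon: gained ['P97D'] -> total ['F99R', 'L813E', 'P97D']
At Eta: gained ['N215C'] -> total ['F99R', 'L813E', 'N215C', 'P97D']

Answer: F99R,L813E,N215C,P97D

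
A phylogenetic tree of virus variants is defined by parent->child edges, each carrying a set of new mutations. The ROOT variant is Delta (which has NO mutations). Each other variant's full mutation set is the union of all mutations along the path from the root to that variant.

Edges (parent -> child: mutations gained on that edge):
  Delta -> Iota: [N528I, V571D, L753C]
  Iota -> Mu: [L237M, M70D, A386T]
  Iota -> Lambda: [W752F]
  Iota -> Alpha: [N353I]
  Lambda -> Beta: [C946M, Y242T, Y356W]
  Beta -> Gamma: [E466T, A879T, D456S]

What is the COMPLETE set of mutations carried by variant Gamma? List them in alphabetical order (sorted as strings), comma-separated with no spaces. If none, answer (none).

Answer: A879T,C946M,D456S,E466T,L753C,N528I,V571D,W752F,Y242T,Y356W

Derivation:
At Delta: gained [] -> total []
At Iota: gained ['N528I', 'V571D', 'L753C'] -> total ['L753C', 'N528I', 'V571D']
At Lambda: gained ['W752F'] -> total ['L753C', 'N528I', 'V571D', 'W752F']
At Beta: gained ['C946M', 'Y242T', 'Y356W'] -> total ['C946M', 'L753C', 'N528I', 'V571D', 'W752F', 'Y242T', 'Y356W']
At Gamma: gained ['E466T', 'A879T', 'D456S'] -> total ['A879T', 'C946M', 'D456S', 'E466T', 'L753C', 'N528I', 'V571D', 'W752F', 'Y242T', 'Y356W']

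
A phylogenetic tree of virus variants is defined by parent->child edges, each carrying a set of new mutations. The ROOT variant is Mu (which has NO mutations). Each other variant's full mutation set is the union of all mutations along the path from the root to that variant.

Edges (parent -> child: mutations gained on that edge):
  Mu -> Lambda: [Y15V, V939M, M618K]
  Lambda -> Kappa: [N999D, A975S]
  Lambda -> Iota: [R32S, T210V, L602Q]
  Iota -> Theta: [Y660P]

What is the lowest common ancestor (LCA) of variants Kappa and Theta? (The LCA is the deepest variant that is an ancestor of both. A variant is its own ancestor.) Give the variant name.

Path from root to Kappa: Mu -> Lambda -> Kappa
  ancestors of Kappa: {Mu, Lambda, Kappa}
Path from root to Theta: Mu -> Lambda -> Iota -> Theta
  ancestors of Theta: {Mu, Lambda, Iota, Theta}
Common ancestors: {Mu, Lambda}
Walk up from Theta: Theta (not in ancestors of Kappa), Iota (not in ancestors of Kappa), Lambda (in ancestors of Kappa), Mu (in ancestors of Kappa)
Deepest common ancestor (LCA) = Lambda

Answer: Lambda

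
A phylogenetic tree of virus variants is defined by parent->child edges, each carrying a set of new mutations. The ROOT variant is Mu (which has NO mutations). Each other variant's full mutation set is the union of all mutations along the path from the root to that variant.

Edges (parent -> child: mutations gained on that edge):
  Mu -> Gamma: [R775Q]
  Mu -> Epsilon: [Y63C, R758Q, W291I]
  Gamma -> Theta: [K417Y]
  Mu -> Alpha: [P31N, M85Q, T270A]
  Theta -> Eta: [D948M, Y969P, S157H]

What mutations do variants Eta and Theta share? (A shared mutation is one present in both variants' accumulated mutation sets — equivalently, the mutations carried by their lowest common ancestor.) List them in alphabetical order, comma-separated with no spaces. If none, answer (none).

Answer: K417Y,R775Q

Derivation:
Accumulating mutations along path to Eta:
  At Mu: gained [] -> total []
  At Gamma: gained ['R775Q'] -> total ['R775Q']
  At Theta: gained ['K417Y'] -> total ['K417Y', 'R775Q']
  At Eta: gained ['D948M', 'Y969P', 'S157H'] -> total ['D948M', 'K417Y', 'R775Q', 'S157H', 'Y969P']
Mutations(Eta) = ['D948M', 'K417Y', 'R775Q', 'S157H', 'Y969P']
Accumulating mutations along path to Theta:
  At Mu: gained [] -> total []
  At Gamma: gained ['R775Q'] -> total ['R775Q']
  At Theta: gained ['K417Y'] -> total ['K417Y', 'R775Q']
Mutations(Theta) = ['K417Y', 'R775Q']
Intersection: ['D948M', 'K417Y', 'R775Q', 'S157H', 'Y969P'] ∩ ['K417Y', 'R775Q'] = ['K417Y', 'R775Q']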